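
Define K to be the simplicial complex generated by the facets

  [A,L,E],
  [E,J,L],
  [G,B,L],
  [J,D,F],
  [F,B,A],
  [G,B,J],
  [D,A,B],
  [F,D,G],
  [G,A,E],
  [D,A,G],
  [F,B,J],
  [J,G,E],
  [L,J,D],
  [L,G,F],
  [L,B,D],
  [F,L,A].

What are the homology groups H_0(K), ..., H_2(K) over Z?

Order the vertices as A < B < D < E < F < G < J < L. Listing each simplex with vertices in this order, K has dimension 2 with simplices:

  0-simplices (8): A, B, D, E, F, G, J, L
  1-simplices (24): AB, AD, AE, AF, AG, AL, BD, BF, BG, BJ, BL, DF, DG, DJ, DL, EG, EJ, EL, FG, FJ, FL, GJ, GL, JL
  2-simplices (16): ABD, ABF, ADG, AEG, AEL, AFL, BDL, BFJ, BGJ, BGL, DFG, DFJ, DJL, EGJ, EJL, FGL

giving chain groups C_0 ≅ Z^8, C_1 ≅ Z^24, C_2 ≅ Z^16.

The boundary map ∂_1: C_1 → C_0 sends each edge [p,q] (with p < q) to q − p. For instance
  ∂BG = G − B.
This gives a 8×24 integer matrix of rank 7; reducing to Smith normal form yields diagonal entries (1,1,1,1,1,1,1).

∂_2: C_2 → C_1 acts by ∂[p,q,r] = [q,r] − [p,r] + [p,q]. For instance
  ∂DFG = FG − DG + DF,
  ∂AEG = EG − AG + AE.
The 24×16 boundary matrix has rank 15 and Smith normal form diag(1,1,1,1,1,1,1,1,1,1,1,1,1,1,1).

Now H_k = ker ∂_k / im ∂_{k+1}, so:

  H_0: rank C_0 − rank ∂_1 = 8 − 7 = 1, and the invariant factors of ∂_1 are all 1, so H_0 ≅ Z.
  H_1: rank ker ∂_1 − rank ∂_2 = (24 − 7) − 15 = 2, and the invariant factors of ∂_2 are all 1, so H_1 ≅ Z^2.
  H_2: rank ker ∂_2 − rank ∂_3 = (16 − 15) − 0 = 1, and there is no ∂_3, so H_2 ≅ Z.

(K is a triangulation of the torus T^2.)

H_0 = Z,  H_1 = Z^2,  H_2 = Z.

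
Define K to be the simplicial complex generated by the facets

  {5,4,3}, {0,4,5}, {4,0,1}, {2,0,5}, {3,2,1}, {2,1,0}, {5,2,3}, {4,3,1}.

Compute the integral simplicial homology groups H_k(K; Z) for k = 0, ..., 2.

H_0 ≅ Z,  H_1 = 0,  H_2 ≅ Z.

Take the total order 0 < 1 < 2 < 3 < 4 < 5 on the vertex set. Then K (dimension 2) consists of the simplices:

  0-simplices (6): [0], [1], [2], [3], [4], [5]
  1-simplices (12): [0,1], [0,2], [0,4], [0,5], [1,2], [1,3], [1,4], [2,3], [2,5], [3,4], [3,5], [4,5]
  2-simplices (8): [0,1,2], [0,1,4], [0,2,5], [0,4,5], [1,2,3], [1,3,4], [2,3,5], [3,4,5]

so the chain groups are C_0 ≅ Z^6, C_1 ≅ Z^12, C_2 ≅ Z^8.

Boundary ∂_1: C_1 → C_0 maps an edge to its endpoints' difference, ∂[p,q] = q − p. For instance
  ∂[0,4] = [4] − [0].
The 6×12 boundary matrix has rank 5 and Smith normal form diag(1,1,1,1,1).

The boundary map ∂_2: C_2 → C_1 acts by ∂[p,q,r] = [q,r] − [p,r] + [p,q]. For instance
  ∂[0,4,5] = [4,5] − [0,5] + [0,4],
  ∂[0,1,4] = [1,4] − [0,4] + [0,1].
The 12×8 boundary matrix has rank 7 and Smith normal form diag(1,1,1,1,1,1,1).

Reading off H_k = ker ∂_k / im ∂_{k+1}:

  H_0: rank C_0 − rank ∂_1 = 6 − 5 = 1, and the invariant factors of ∂_1 are all 1, so H_0 ≅ Z.
  H_1: rank ker ∂_1 − rank ∂_2 = (12 − 5) − 7 = 0, and the invariant factors of ∂_2 are all 1, so H_1 ≅ 0.
  H_2: rank ker ∂_2 − rank ∂_3 = (8 − 7) − 0 = 1, and there is no ∂_3, so H_2 ≅ Z.

As a check, the Euler characteristic is 6 − 12 + 8 = 2, which agrees with 1 − 0 + 1 = 2.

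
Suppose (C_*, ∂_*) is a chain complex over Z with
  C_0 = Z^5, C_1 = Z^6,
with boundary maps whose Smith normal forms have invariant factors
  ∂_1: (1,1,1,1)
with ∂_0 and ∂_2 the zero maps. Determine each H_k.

H_0: b_0 = 5 − 0 − 4 = 1; torsion from ∂_1 factors > 1: none. So H_0 ≅ Z.
H_1: b_1 = 6 − 4 − 0 = 2; torsion from ∂_2 factors > 1: none. So H_1 ≅ Z^2.

H_0 ≅ Z,  H_1 ≅ Z^2.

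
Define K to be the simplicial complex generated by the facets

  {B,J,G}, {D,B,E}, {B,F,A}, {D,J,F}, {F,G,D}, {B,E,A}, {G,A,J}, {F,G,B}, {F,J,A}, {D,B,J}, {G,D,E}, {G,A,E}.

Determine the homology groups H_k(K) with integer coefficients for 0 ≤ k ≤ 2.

H_0 = Z,  H_1 = Z/2,  H_2 = 0.

K has 7 vertices, 18 edges, 12 triangles.
rank ∂_0 = 0, rank ∂_1 = 6 ⇒ b_0 = 7 − 0 − 6 = 1; all invariant factors of ∂_1 are 1 so no torsion. So H_0 = Z.
rank ∂_1 = 6, rank ∂_2 = 12 ⇒ b_1 = 18 − 6 − 12 = 0; ∂_2 has invariant factor(s) [2] giving torsion. So H_1 = Z/2.
rank ∂_2 = 12, rank ∂_3 = 0 ⇒ b_2 = 12 − 12 − 0 = 0. So H_2 = 0.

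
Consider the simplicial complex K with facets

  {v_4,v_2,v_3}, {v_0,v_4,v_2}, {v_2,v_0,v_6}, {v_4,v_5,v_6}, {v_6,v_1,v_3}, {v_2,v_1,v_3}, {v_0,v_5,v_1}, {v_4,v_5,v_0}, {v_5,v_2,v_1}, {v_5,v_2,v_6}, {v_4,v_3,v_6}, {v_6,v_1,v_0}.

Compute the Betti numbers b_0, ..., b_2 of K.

b_0 = 1, b_1 = 0, b_2 = 0.

K has 7 vertices, 18 edges, 12 triangles.
rank ∂_0 = 0, rank ∂_1 = 6 ⇒ b_0 = 7 − 0 − 6 = 1; all invariant factors of ∂_1 are 1 so no torsion. So H_0 ≅ Z.
rank ∂_1 = 6, rank ∂_2 = 12 ⇒ b_1 = 18 − 6 − 12 = 0; ∂_2 has invariant factor(s) [2] giving torsion. So H_1 ≅ Z/2Z.
rank ∂_2 = 12, rank ∂_3 = 0 ⇒ b_2 = 12 − 12 − 0 = 0. So H_2 ≅ 0.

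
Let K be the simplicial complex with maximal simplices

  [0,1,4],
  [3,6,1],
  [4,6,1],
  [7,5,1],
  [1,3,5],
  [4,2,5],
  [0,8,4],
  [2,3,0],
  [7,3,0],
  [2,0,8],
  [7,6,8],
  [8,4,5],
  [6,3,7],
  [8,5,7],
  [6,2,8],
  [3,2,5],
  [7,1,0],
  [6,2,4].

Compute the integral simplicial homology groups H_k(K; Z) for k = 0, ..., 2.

H_0 ≅ Z,  H_1 ≅ Z ⊕ Z/2Z,  H_2 = 0.

Order the vertices as 0 < 1 < 2 < 3 < 4 < 5 < 6 < 7 < 8. Listing each simplex with vertices in this order, K has dimension 2 with simplices:

  0-simplices (9): [0], [1], [2], [3], [4], [5], [6], [7], [8]
  1-simplices (27): (27 of them)
  2-simplices (18): [0,1,4], [0,1,7], [0,2,3], [0,2,8], [0,3,7], [0,4,8], [1,3,5], [1,3,6], [1,4,6], [1,5,7], [2,3,5], [2,4,5], [2,4,6], [2,6,8], [3,6,7], [4,5,8], [5,7,8], [6,7,8]

Hence C_0 ≅ Z^9, C_1 ≅ Z^27, C_2 ≅ Z^18.

Boundary ∂_1: C_1 → C_0 is given by ∂[p,q] = [q] − [p].
As a 9×27 matrix over Z this has rank 8, with invariant factors (1,1,1,1,1,1,1,1).

∂_2: C_2 → C_1 maps a triangle to the signed sum of its edges. For instance
  ∂[0,2,3] = [2,3] − [0,3] + [0,2],
  ∂[3,6,7] = [6,7] − [3,7] + [3,6].
The resulting 27×18 matrix has rank 18, and its Smith normal form has invariant factors (1,1,1,1,1,1,1,1,1,1,1,1,1,1,1,1,1,2).

Reading off H_k = ker ∂_k / im ∂_{k+1}:

  H_0: rank C_0 − rank ∂_1 = 9 − 8 = 1, and the invariant factors of ∂_1 are all 1, so H_0 ≅ Z.
  H_1: rank ker ∂_1 − rank ∂_2 = (27 − 8) − 18 = 1, and ∂_2 has invariant factor 2 > 1, so H_1 ≅ Z ⊕ Z/2Z.
  H_2: rank ker ∂_2 − rank ∂_3 = (18 − 18) − 0 = 0, and there is no ∂_3, so H_2 ≅ 0.

As a check, the Euler characteristic is 9 − 27 + 18 = 0, which agrees with 1 − 1 + 0 = 0.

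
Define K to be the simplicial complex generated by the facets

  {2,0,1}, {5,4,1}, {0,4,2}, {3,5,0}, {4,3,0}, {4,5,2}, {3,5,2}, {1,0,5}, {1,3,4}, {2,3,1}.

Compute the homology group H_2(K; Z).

We work with the vertex ordering 0 < 1 < 2 < 3 < 4 < 5. The simplices of K, each written with vertices in increasing order, are:

  0-simplices (6): [0], [1], [2], [3], [4], [5]
  1-simplices (15): [0,1], [0,2], [0,3], [0,4], [0,5], [1,2], [1,3], [1,4], [1,5], [2,3], [2,4], [2,5], [3,4], [3,5], [4,5]
  2-simplices (10): [0,1,2], [0,1,5], [0,2,4], [0,3,4], [0,3,5], [1,2,3], [1,3,4], [1,4,5], [2,3,5], [2,4,5]

giving chain groups C_0 ≅ Z^6, C_1 ≅ Z^15, C_2 ≅ Z^10.

∂_1: C_1 → C_0 maps an edge to its endpoints' difference, ∂[p,q] = q − p.
The 6×15 boundary matrix has rank 5 and Smith normal form diag(1,1,1,1,1).

Boundary ∂_2: C_2 → C_1 acts by ∂[p,q,r] = [q,r] − [p,r] + [p,q]. For instance
  ∂[0,1,5] = [1,5] − [0,5] + [0,1],
  ∂[0,1,2] = [1,2] − [0,2] + [0,1].
As a 15×10 matrix over Z this has rank 10, with invariant factors (1,1,1,1,1,1,1,1,1,2).

From H_k ≅ ker(∂_k) / im(∂_{k+1}) we obtain:

  H_2: rank ker ∂_2 − rank ∂_3 = (10 − 10) − 0 = 0, and there is no ∂_3, so H_2 ≅ 0.

H_2 = 0.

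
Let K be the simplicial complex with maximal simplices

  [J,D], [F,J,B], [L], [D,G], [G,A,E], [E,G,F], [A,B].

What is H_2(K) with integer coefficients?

H_2 = 0.

We work with the vertex ordering A < B < D < E < F < G < J < L. The simplices of K, each written with vertices in increasing order, are:

  0-simplices (8): A, B, D, E, F, G, J, L
  1-simplices (11): AB, AE, AG, BF, BJ, DG, DJ, EF, EG, FG, FJ
  2-simplices (3): AEG, BFJ, EFG

Hence C_0 ≅ Z^8, C_1 ≅ Z^11, C_2 ≅ Z^3.

The boundary map ∂_1: C_1 → C_0 maps an edge to its endpoints' difference, ∂[p,q] = q − p. For instance
  ∂FJ = J − F.
As a 8×11 matrix over Z this has rank 6, with invariant factors (1,1,1,1,1,1).

∂_2: C_2 → C_1 sends each 2-simplex [p,q,r] to [q,r] − [p,r] + [p,q]. For instance
  ∂AEG = EG − AG + AE,
  ∂EFG = FG − EG + EF.
As a 11×3 matrix over Z this has rank 3, with invariant factors (1,1,1).

Now H_k = ker ∂_k / im ∂_{k+1}, so:

  H_2: rank ker ∂_2 − rank ∂_3 = (3 − 3) − 0 = 0, and there is no ∂_3, so H_2 ≅ 0.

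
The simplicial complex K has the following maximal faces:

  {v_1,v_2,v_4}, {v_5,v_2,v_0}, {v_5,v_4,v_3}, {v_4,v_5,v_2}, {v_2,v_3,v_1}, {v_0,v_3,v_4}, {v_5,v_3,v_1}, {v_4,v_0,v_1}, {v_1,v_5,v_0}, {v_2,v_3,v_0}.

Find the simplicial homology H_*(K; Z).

H_0 ≅ Z,  H_1 ≅ Z/2Z,  H_2 = 0.

K has 6 vertices, 15 edges, 10 triangles.
rank ∂_0 = 0, rank ∂_1 = 5 ⇒ b_0 = 6 − 0 − 5 = 1; all invariant factors of ∂_1 are 1 so no torsion. So H_0 ≅ Z.
rank ∂_1 = 5, rank ∂_2 = 10 ⇒ b_1 = 15 − 5 − 10 = 0; ∂_2 has invariant factor(s) [2] giving torsion. So H_1 ≅ Z/2Z.
rank ∂_2 = 10, rank ∂_3 = 0 ⇒ b_2 = 10 − 10 − 0 = 0. So H_2 ≅ 0.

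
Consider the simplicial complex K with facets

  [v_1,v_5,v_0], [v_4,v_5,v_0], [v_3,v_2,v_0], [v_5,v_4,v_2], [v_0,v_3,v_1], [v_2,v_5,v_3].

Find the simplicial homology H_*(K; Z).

Fix the vertex order v_0 < v_1 < v_2 < v_3 < v_4 < v_5 and write every simplex with vertices in increasing order. Then dim K = 2 and the simplices of K are:

  0-simplices (6): [v_0], [v_1], [v_2], [v_3], [v_4], [v_5]
  1-simplices (12): [v_0,v_1], [v_0,v_2], [v_0,v_3], [v_0,v_4], [v_0,v_5], [v_1,v_3], [v_1,v_5], [v_2,v_3], [v_2,v_4], [v_2,v_5], [v_3,v_5], [v_4,v_5]
  2-simplices (6): [v_0,v_1,v_3], [v_0,v_1,v_5], [v_0,v_2,v_3], [v_0,v_4,v_5], [v_2,v_3,v_5], [v_2,v_4,v_5]

so the chain groups are C_0 ≅ Z^6, C_1 ≅ Z^12, C_2 ≅ Z^6.

∂_1: C_1 → C_0 sends each edge [p,q] (with p < q) to q − p. For instance
  ∂[v_1,v_3] = [v_3] − [v_1].
This gives a 6×12 integer matrix of rank 5; reducing to Smith normal form yields diagonal entries (1,1,1,1,1).

The boundary map ∂_2: C_2 → C_1 maps a triangle to the signed sum of its edges. For instance
  ∂[v_0,v_1,v_5] = [v_1,v_5] − [v_0,v_5] + [v_0,v_1],
  ∂[v_0,v_4,v_5] = [v_4,v_5] − [v_0,v_5] + [v_0,v_4].
The resulting 12×6 matrix has rank 6, and its Smith normal form has invariant factors (1,1,1,1,1,1).

Computing H_k = (kernel of ∂_k) / (image of ∂_{k+1}):

  H_0: rank C_0 − rank ∂_1 = 6 − 5 = 1, and the invariant factors of ∂_1 are all 1, so H_0 ≅ Z.
  H_1: rank ker ∂_1 − rank ∂_2 = (12 − 5) − 6 = 1, and the invariant factors of ∂_2 are all 1, so H_1 ≅ Z.
  H_2: rank ker ∂_2 − rank ∂_3 = (6 − 6) − 0 = 0, and there is no ∂_3, so H_2 ≅ 0.

(K is a triangulation of the cylinder S^1 x I.)

H_0 = Z,  H_1 = Z,  H_2 = 0.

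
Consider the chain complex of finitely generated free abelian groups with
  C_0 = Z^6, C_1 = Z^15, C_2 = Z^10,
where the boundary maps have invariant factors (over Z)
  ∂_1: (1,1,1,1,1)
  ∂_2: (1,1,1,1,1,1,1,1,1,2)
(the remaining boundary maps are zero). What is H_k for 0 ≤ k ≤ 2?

H_0: b_0 = 6 − 0 − 5 = 1; torsion from ∂_1 factors > 1: none. So H_0 ≅ Z.
H_1: b_1 = 15 − 5 − 10 = 0; torsion from ∂_2 factors > 1: [2]. So H_1 ≅ Z/2.
H_2: b_2 = 10 − 10 − 0 = 0; torsion from ∂_3 factors > 1: none. So H_2 ≅ 0.

H_0 ≅ Z,  H_1 ≅ Z/2,  H_2 = 0.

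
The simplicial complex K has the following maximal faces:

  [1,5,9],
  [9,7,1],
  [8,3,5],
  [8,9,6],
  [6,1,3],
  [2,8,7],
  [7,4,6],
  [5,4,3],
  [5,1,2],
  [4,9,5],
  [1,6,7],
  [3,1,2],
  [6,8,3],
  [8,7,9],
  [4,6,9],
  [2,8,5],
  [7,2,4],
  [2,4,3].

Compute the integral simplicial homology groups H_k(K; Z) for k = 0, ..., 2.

Order the vertices as 1 < 2 < 3 < 4 < 5 < 6 < 7 < 8 < 9. Listing each simplex with vertices in this order, K has dimension 2 with simplices:

  0-simplices (9): [1], [2], [3], [4], [5], [6], [7], [8], [9]
  1-simplices (27): (27 of them)
  2-simplices (18): [1,2,3], [1,2,5], [1,3,6], [1,5,9], [1,6,7], [1,7,9], [2,3,4], [2,4,7], [2,5,8], [2,7,8], [3,4,5], [3,5,8], [3,6,8], [4,5,9], [4,6,7], [4,6,9], [6,8,9], [7,8,9]

so the chain groups are C_0 ≅ Z^9, C_1 ≅ Z^27, C_2 ≅ Z^18.

∂_1: C_1 → C_0 is given by ∂[p,q] = [q] − [p]. For instance
  ∂[7,8] = [8] − [7].
The resulting 9×27 matrix has rank 8, and its Smith normal form has invariant factors (1,1,1,1,1,1,1,1).

Boundary ∂_2: C_2 → C_1 acts by ∂[p,q,r] = [q,r] − [p,r] + [p,q]. For instance
  ∂[2,7,8] = [7,8] − [2,8] + [2,7],
  ∂[1,2,3] = [2,3] − [1,3] + [1,2].
As a 27×18 matrix over Z this has rank 18, with invariant factors (1,1,1,1,1,1,1,1,1,1,1,1,1,1,1,1,1,2).

Now H_k = ker ∂_k / im ∂_{k+1}, so:

  H_0: rank C_0 − rank ∂_1 = 9 − 8 = 1, and the invariant factors of ∂_1 are all 1, so H_0 = Z.
  H_1: rank ker ∂_1 − rank ∂_2 = (27 − 8) − 18 = 1, and ∂_2 has invariant factor 2 > 1, so H_1 = Z ⊕ Z/2.
  H_2: rank ker ∂_2 − rank ∂_3 = (18 − 18) − 0 = 0, and there is no ∂_3, so H_2 = 0.

(K is a triangulation of the Klein bottle.)

H_0 = Z,  H_1 = Z ⊕ Z/2,  H_2 = 0.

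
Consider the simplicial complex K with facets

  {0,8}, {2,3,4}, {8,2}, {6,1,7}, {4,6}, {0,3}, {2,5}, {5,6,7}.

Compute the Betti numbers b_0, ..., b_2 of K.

Order the vertices as 0 < 1 < 2 < 3 < 4 < 5 < 6 < 7 < 8. Listing each simplex with vertices in this order, K has dimension 2 with simplices:

  0-simplices (9): [0], [1], [2], [3], [4], [5], [6], [7], [8]
  1-simplices (13): [0,3], [0,8], [1,6], [1,7], [2,3], [2,4], [2,5], [2,8], [3,4], [4,6], [5,6], [5,7], [6,7]
  2-simplices (3): [1,6,7], [2,3,4], [5,6,7]

giving chain groups C_0 ≅ Z^9, C_1 ≅ Z^13, C_2 ≅ Z^3.

Boundary ∂_1: C_1 → C_0 sends each edge [p,q] (with p < q) to q − p. For instance
  ∂[3,4] = [4] − [3].
The resulting 9×13 matrix has rank 8, and its Smith normal form has invariant factors (1,1,1,1,1,1,1,1).

The boundary map ∂_2: C_2 → C_1 acts by ∂[p,q,r] = [q,r] − [p,r] + [p,q]. For instance
  ∂[5,6,7] = [6,7] − [5,7] + [5,6],
  ∂[1,6,7] = [6,7] − [1,7] + [1,6].
The resulting 13×3 matrix has rank 3, and its Smith normal form has invariant factors (1,1,1).

Computing H_k = (kernel of ∂_k) / (image of ∂_{k+1}):

  H_0: rank C_0 − rank ∂_1 = 9 − 8 = 1, and the invariant factors of ∂_1 are all 1, so H_0 ≅ Z.
  H_1: rank ker ∂_1 − rank ∂_2 = (13 − 8) − 3 = 2, and the invariant factors of ∂_2 are all 1, so H_1 ≅ Z^2.
  H_2: rank ker ∂_2 − rank ∂_3 = (3 − 3) − 0 = 0, and there is no ∂_3, so H_2 ≅ 0.

Hence the Betti numbers are b_0 = 1, b_1 = 2, b_2 = 0.

b_0 = 1, b_1 = 2, b_2 = 0.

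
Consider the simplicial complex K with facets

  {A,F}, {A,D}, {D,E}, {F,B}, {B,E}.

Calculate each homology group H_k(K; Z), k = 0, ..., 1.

H_0 ≅ Z,  H_1 ≅ Z.

Order the vertices as A < B < D < E < F. Listing each simplex with vertices in this order, K has dimension 1 with simplices:

  0-simplices (5): A, B, D, E, F
  1-simplices (5): AD, AF, BE, BF, DE

giving chain groups C_0 ≅ Z^5, C_1 ≅ Z^5.

∂_1: C_1 → C_0 maps an edge to its endpoints' difference, ∂[p,q] = q − p. For instance
  ∂BE = E − B.
As a 5×5 matrix over Z this has rank 4, with invariant factors (1,1,1,1).

Now H_k = ker ∂_k / im ∂_{k+1}, so:

  H_0: rank C_0 − rank ∂_1 = 5 − 4 = 1, and the invariant factors of ∂_1 are all 1, so H_0 = Z.
  H_1: rank ker ∂_1 − rank ∂_2 = (5 − 4) − 0 = 1, and there is no ∂_2, so H_1 = Z.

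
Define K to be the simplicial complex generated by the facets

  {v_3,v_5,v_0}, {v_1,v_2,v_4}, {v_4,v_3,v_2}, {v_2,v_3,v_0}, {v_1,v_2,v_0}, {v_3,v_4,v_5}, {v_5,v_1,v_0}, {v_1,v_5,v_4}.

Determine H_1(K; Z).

H_1 ≅ 0.

Order the vertices as v_0 < v_1 < v_2 < v_3 < v_4 < v_5. Listing each simplex with vertices in this order, K has dimension 2 with simplices:

  0-simplices (6): [v_0], [v_1], [v_2], [v_3], [v_4], [v_5]
  1-simplices (12): [v_0,v_1], [v_0,v_2], [v_0,v_3], [v_0,v_5], [v_1,v_2], [v_1,v_4], [v_1,v_5], [v_2,v_3], [v_2,v_4], [v_3,v_4], [v_3,v_5], [v_4,v_5]
  2-simplices (8): [v_0,v_1,v_2], [v_0,v_1,v_5], [v_0,v_2,v_3], [v_0,v_3,v_5], [v_1,v_2,v_4], [v_1,v_4,v_5], [v_2,v_3,v_4], [v_3,v_4,v_5]

so the chain groups are C_0 ≅ Z^6, C_1 ≅ Z^12, C_2 ≅ Z^8.

∂_1: C_1 → C_0 sends each edge [p,q] (with p < q) to q − p. For instance
  ∂[v_1,v_2] = [v_2] − [v_1].
The resulting 6×12 matrix has rank 5, and its Smith normal form has invariant factors (1,1,1,1,1).

The boundary map ∂_2: C_2 → C_1 sends each 2-simplex [p,q,r] to [q,r] − [p,r] + [p,q]. For instance
  ∂[v_1,v_2,v_4] = [v_2,v_4] − [v_1,v_4] + [v_1,v_2],
  ∂[v_1,v_4,v_5] = [v_4,v_5] − [v_1,v_5] + [v_1,v_4].
The resulting 12×8 matrix has rank 7, and its Smith normal form has invariant factors (1,1,1,1,1,1,1).

From H_k ≅ ker(∂_k) / im(∂_{k+1}) we obtain:

  H_1: rank ker ∂_1 − rank ∂_2 = (12 − 5) − 7 = 0, and the invariant factors of ∂_2 are all 1, so H_1 = 0.

(K is a triangulation of the 2-sphere S^2.)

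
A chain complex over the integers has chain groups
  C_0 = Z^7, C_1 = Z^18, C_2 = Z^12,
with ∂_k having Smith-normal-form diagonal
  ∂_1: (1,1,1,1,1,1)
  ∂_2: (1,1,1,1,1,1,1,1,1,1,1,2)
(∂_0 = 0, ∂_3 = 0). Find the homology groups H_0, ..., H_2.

H_0: b_0 = 7 − 0 − 6 = 1; torsion from ∂_1 factors > 1: none. So H_0 = Z.
H_1: b_1 = 18 − 6 − 12 = 0; torsion from ∂_2 factors > 1: [2]. So H_1 = Z/2.
H_2: b_2 = 12 − 12 − 0 = 0; torsion from ∂_3 factors > 1: none. So H_2 = 0.

H_0 = Z,  H_1 = Z/2,  H_2 = 0.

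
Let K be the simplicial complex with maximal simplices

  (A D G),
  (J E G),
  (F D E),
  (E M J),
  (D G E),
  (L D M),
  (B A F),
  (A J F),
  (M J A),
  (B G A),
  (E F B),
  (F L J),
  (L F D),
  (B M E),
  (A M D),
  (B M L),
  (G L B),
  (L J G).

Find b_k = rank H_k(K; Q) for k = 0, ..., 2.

Fix the vertex order A < B < D < E < F < G < J < L < M and write every simplex with vertices in increasing order. Then dim K = 2 and the simplices of K are:

  0-simplices (9): A, B, D, E, F, G, J, L, M
  1-simplices (27): AB, AD, AF, AG, AJ, AM, BE, BF, BG, BL, BM, DE, DF, DG, DL, DM, EF, EG, EJ, EM, FJ, FL, GJ, GL, JL, JM, LM
  2-simplices (18): ABF, ABG, ADG, ADM, AFJ, AJM, BEF, BEM, BGL, BLM, DEF, DEG, DFL, DLM, EGJ, EJM, FJL, GJL

so the chain groups are C_0 ≅ Z^9, C_1 ≅ Z^27, C_2 ≅ Z^18.

∂_1: C_1 → C_0 maps an edge to its endpoints' difference, ∂[p,q] = q − p. For instance
  ∂DL = L − D.
The resulting 9×27 matrix has rank 8, and its Smith normal form has invariant factors (1,1,1,1,1,1,1,1).

∂_2: C_2 → C_1 maps a triangle to the signed sum of its edges. For instance
  ∂BEM = EM − BM + BE,
  ∂ABG = BG − AG + AB.
As a 27×18 matrix over Z this has rank 17, with invariant factors (1,1,1,1,1,1,1,1,1,1,1,1,1,1,1,1,1).

From H_k ≅ ker(∂_k) / im(∂_{k+1}) we obtain:

  H_0: rank C_0 − rank ∂_1 = 9 − 8 = 1, and the invariant factors of ∂_1 are all 1, so H_0 ≅ Z.
  H_1: rank ker ∂_1 − rank ∂_2 = (27 − 8) − 17 = 2, and the invariant factors of ∂_2 are all 1, so H_1 ≅ Z^2.
  H_2: rank ker ∂_2 − rank ∂_3 = (18 − 17) − 0 = 1, and there is no ∂_3, so H_2 ≅ Z.

As a check, the Euler characteristic is 9 − 27 + 18 = 0, which agrees with 1 − 2 + 1 = 0.

Hence the Betti numbers are b_0 = 1, b_1 = 2, b_2 = 1.

b_0 = 1, b_1 = 2, b_2 = 1.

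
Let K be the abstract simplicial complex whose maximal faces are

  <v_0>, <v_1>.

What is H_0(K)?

H_0 = Z^2.

Take the total order v_0 < v_1 on the vertex set. Then K (dimension 0) consists of the simplices:

  0-simplices (2): [v_0], [v_1]

so the chain groups are C_0 ≅ Z^2.

From H_k ≅ ker(∂_k) / im(∂_{k+1}) we obtain:

  H_0: rank C_0 − rank ∂_1 = 2 − 0 = 2, and there is no ∂_1, so H_0 ≅ Z^2.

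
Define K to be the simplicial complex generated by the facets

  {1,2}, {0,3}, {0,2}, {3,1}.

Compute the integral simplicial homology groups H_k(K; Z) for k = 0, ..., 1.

Fix the vertex order 0 < 1 < 2 < 3 and write every simplex with vertices in increasing order. Then dim K = 1 and the simplices of K are:

  0-simplices (4): [0], [1], [2], [3]
  1-simplices (4): [0,2], [0,3], [1,2], [1,3]

Hence C_0 ≅ Z^4, C_1 ≅ Z^4.

Boundary ∂_1: C_1 → C_0 maps an edge to its endpoints' difference, ∂[p,q] = q − p. For instance
  ∂[1,3] = [3] − [1].
This gives a 4×4 integer matrix of rank 3; reducing to Smith normal form yields diagonal entries (1,1,1).

Computing H_k = (kernel of ∂_k) / (image of ∂_{k+1}):

  H_0: rank C_0 − rank ∂_1 = 4 − 3 = 1, and the invariant factors of ∂_1 are all 1, so H_0 = Z.
  H_1: rank ker ∂_1 − rank ∂_2 = (4 − 3) − 0 = 1, and there is no ∂_2, so H_1 = Z.

H_0 ≅ Z,  H_1 ≅ Z.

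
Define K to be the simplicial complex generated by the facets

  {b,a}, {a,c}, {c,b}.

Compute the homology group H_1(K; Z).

H_1 = Z.

Order the vertices as a < b < c. Listing each simplex with vertices in this order, K has dimension 1 with simplices:

  0-simplices (3): a, b, c
  1-simplices (3): ab, ac, bc

Hence C_0 ≅ Z^3, C_1 ≅ Z^3.

∂_1: C_1 → C_0 sends each edge [p,q] (with p < q) to q − p. For instance
  ∂ab = b − a.
The 3×3 boundary matrix has rank 2 and Smith normal form diag(1,1).

From H_k ≅ ker(∂_k) / im(∂_{k+1}) we obtain:

  H_1: rank ker ∂_1 − rank ∂_2 = (3 − 2) − 0 = 1, and there is no ∂_2, so H_1 ≅ Z.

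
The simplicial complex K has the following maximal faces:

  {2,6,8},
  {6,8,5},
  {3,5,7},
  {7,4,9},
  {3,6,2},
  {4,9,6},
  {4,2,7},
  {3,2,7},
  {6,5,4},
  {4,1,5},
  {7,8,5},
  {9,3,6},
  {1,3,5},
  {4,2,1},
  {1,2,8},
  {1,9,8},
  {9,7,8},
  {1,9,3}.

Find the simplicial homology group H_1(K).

K has 9 vertices, 27 edges, 18 triangles.
rank ∂_1 = 8, rank ∂_2 = 17 ⇒ b_1 = 27 − 8 − 17 = 2; all invariant factors of ∂_2 are 1 so no torsion. So H_1 = Z^2.

H_1 = Z^2.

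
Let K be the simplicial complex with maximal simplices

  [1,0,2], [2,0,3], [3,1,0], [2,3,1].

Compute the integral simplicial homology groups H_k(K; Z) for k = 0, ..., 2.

H_0 ≅ Z,  H_1 = 0,  H_2 ≅ Z.

Fix the vertex order 0 < 1 < 2 < 3 and write every simplex with vertices in increasing order. Then dim K = 2 and the simplices of K are:

  0-simplices (4): [0], [1], [2], [3]
  1-simplices (6): [0,1], [0,2], [0,3], [1,2], [1,3], [2,3]
  2-simplices (4): [0,1,2], [0,1,3], [0,2,3], [1,2,3]

Hence C_0 ≅ Z^4, C_1 ≅ Z^6, C_2 ≅ Z^4.

Boundary ∂_1: C_1 → C_0 is given by ∂[p,q] = [q] − [p].
This gives a 4×6 integer matrix of rank 3; reducing to Smith normal form yields diagonal entries (1,1,1).

∂_2: C_2 → C_1 sends each 2-simplex [p,q,r] to [q,r] − [p,r] + [p,q]. For instance
  ∂[1,2,3] = [2,3] − [1,3] + [1,2],
  ∂[0,1,2] = [1,2] − [0,2] + [0,1].
This gives a 6×4 integer matrix of rank 3; reducing to Smith normal form yields diagonal entries (1,1,1).

From H_k ≅ ker(∂_k) / im(∂_{k+1}) we obtain:

  H_0: rank C_0 − rank ∂_1 = 4 − 3 = 1, and the invariant factors of ∂_1 are all 1, so H_0 = Z.
  H_1: rank ker ∂_1 − rank ∂_2 = (6 − 3) − 3 = 0, and the invariant factors of ∂_2 are all 1, so H_1 = 0.
  H_2: rank ker ∂_2 − rank ∂_3 = (4 − 3) − 0 = 1, and there is no ∂_3, so H_2 = Z.

(K is a triangulation of the 2-sphere S^2.)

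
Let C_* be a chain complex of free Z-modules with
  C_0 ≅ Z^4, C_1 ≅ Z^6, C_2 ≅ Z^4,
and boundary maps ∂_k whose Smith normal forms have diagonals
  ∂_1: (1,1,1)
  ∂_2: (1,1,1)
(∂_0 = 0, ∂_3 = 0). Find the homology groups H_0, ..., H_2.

H_0 ≅ Z,  H_1 = 0,  H_2 ≅ Z.

H_0: b_0 = 4 − 0 − 3 = 1; torsion from ∂_1 factors > 1: none. So H_0 ≅ Z.
H_1: b_1 = 6 − 3 − 3 = 0; torsion from ∂_2 factors > 1: none. So H_1 ≅ 0.
H_2: b_2 = 4 − 3 − 0 = 1; torsion from ∂_3 factors > 1: none. So H_2 ≅ Z.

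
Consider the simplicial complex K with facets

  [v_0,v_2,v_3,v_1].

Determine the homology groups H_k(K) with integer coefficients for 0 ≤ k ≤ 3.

We work with the vertex ordering v_0 < v_1 < v_2 < v_3. The simplices of K, each written with vertices in increasing order, are:

  0-simplices (4): [v_0], [v_1], [v_2], [v_3]
  1-simplices (6): [v_0,v_1], [v_0,v_2], [v_0,v_3], [v_1,v_2], [v_1,v_3], [v_2,v_3]
  2-simplices (4): [v_0,v_1,v_2], [v_0,v_1,v_3], [v_0,v_2,v_3], [v_1,v_2,v_3]
  3-simplices (1): [v_0,v_1,v_2,v_3]

giving chain groups C_0 ≅ Z^4, C_1 ≅ Z^6, C_2 ≅ Z^4, C_3 ≅ Z^1.

The boundary map ∂_1: C_1 → C_0 sends each edge [p,q] (with p < q) to q − p. For instance
  ∂[v_2,v_3] = [v_3] − [v_2].
The 4×6 boundary matrix has rank 3 and Smith normal form diag(1,1,1).

Boundary ∂_2: C_2 → C_1 maps a triangle to the signed sum of its edges. For instance
  ∂[v_0,v_1,v_3] = [v_1,v_3] − [v_0,v_3] + [v_0,v_1],
  ∂[v_0,v_2,v_3] = [v_2,v_3] − [v_0,v_3] + [v_0,v_2].
This gives a 6×4 integer matrix of rank 3; reducing to Smith normal form yields diagonal entries (1,1,1).

The boundary map ∂_3: C_3 → C_2 sends each 3-simplex σ to the alternating sum Σ_i (−1)^i (σ with its i-th vertex removed). For instance
  ∂[v_0,v_1,v_2,v_3] = [v_1,v_2,v_3] − [v_0,v_2,v_3] + [v_0,v_1,v_3] − [v_0,v_1,v_2].
The resulting 4×1 matrix has rank 1, and its Smith normal form has invariant factors (1).

From H_k ≅ ker(∂_k) / im(∂_{k+1}) we obtain:

  H_0: rank C_0 − rank ∂_1 = 4 − 3 = 1, and the invariant factors of ∂_1 are all 1, so H_0 = Z.
  H_1: rank ker ∂_1 − rank ∂_2 = (6 − 3) − 3 = 0, and the invariant factors of ∂_2 are all 1, so H_1 = 0.
  H_2: rank ker ∂_2 − rank ∂_3 = (4 − 3) − 1 = 0, and the invariant factors of ∂_3 are all 1, so H_2 = 0.
  H_3: rank ker ∂_3 − rank ∂_4 = (1 − 1) − 0 = 0, and there is no ∂_4, so H_3 = 0.

H_0 ≅ Z,  H_1 = 0,  H_2 = 0,  H_3 = 0.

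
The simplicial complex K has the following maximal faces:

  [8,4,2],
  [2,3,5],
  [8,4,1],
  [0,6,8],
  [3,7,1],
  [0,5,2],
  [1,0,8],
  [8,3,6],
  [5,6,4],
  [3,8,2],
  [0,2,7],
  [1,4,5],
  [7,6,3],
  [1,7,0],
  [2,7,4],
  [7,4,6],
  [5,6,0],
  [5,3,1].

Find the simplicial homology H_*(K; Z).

H_0 ≅ Z,  H_1 ≅ Z^2,  H_2 ≅ Z.

Take the total order 0 < 1 < 2 < 3 < 4 < 5 < 6 < 7 < 8 on the vertex set. Then K (dimension 2) consists of the simplices:

  0-simplices (9): [0], [1], [2], [3], [4], [5], [6], [7], [8]
  1-simplices (27): (27 of them)
  2-simplices (18): [0,1,7], [0,1,8], [0,2,5], [0,2,7], [0,5,6], [0,6,8], [1,3,5], [1,3,7], [1,4,5], [1,4,8], [2,3,5], [2,3,8], [2,4,7], [2,4,8], [3,6,7], [3,6,8], [4,5,6], [4,6,7]

giving chain groups C_0 ≅ Z^9, C_1 ≅ Z^27, C_2 ≅ Z^18.

The boundary map ∂_1: C_1 → C_0 sends each edge [p,q] (with p < q) to q − p.
As a 9×27 matrix over Z this has rank 8, with invariant factors (1,1,1,1,1,1,1,1).

∂_2: C_2 → C_1 acts by ∂[p,q,r] = [q,r] − [p,r] + [p,q]. For instance
  ∂[3,6,7] = [6,7] − [3,7] + [3,6],
  ∂[0,1,7] = [1,7] − [0,7] + [0,1].
This gives a 27×18 integer matrix of rank 17; reducing to Smith normal form yields diagonal entries (1,1,1,1,1,1,1,1,1,1,1,1,1,1,1,1,1).

Reading off H_k = ker ∂_k / im ∂_{k+1}:

  H_0: rank C_0 − rank ∂_1 = 9 − 8 = 1, and the invariant factors of ∂_1 are all 1, so H_0 = Z.
  H_1: rank ker ∂_1 − rank ∂_2 = (27 − 8) − 17 = 2, and the invariant factors of ∂_2 are all 1, so H_1 = Z^2.
  H_2: rank ker ∂_2 − rank ∂_3 = (18 − 17) − 0 = 1, and there is no ∂_3, so H_2 = Z.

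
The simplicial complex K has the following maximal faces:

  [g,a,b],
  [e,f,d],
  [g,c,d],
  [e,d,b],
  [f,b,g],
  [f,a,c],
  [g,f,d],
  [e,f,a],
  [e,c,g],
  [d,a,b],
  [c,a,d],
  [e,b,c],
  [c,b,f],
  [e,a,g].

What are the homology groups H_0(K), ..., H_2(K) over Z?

H_0 = Z,  H_1 = Z^2,  H_2 = Z.

K has 7 vertices, 21 edges, 14 triangles.
rank ∂_0 = 0, rank ∂_1 = 6 ⇒ b_0 = 7 − 0 − 6 = 1; all invariant factors of ∂_1 are 1 so no torsion. So H_0 ≅ Z.
rank ∂_1 = 6, rank ∂_2 = 13 ⇒ b_1 = 21 − 6 − 13 = 2; all invariant factors of ∂_2 are 1 so no torsion. So H_1 ≅ Z^2.
rank ∂_2 = 13, rank ∂_3 = 0 ⇒ b_2 = 14 − 13 − 0 = 1. So H_2 ≅ Z.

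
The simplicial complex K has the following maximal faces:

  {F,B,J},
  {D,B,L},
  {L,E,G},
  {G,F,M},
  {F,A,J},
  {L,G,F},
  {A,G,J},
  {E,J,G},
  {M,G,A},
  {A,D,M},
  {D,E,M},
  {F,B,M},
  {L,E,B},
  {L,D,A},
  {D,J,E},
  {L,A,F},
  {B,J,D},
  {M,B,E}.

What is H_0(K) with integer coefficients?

K has 9 vertices, 27 edges, 18 triangles.
rank ∂_0 = 0, rank ∂_1 = 8 ⇒ b_0 = 9 − 0 − 8 = 1; all invariant factors of ∂_1 are 1 so no torsion. So H_0 = Z.

H_0 = Z.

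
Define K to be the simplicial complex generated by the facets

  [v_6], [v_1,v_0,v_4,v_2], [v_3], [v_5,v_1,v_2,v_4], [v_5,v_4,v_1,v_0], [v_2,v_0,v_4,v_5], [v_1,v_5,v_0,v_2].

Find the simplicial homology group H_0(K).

K has 7 vertices, 10 edges, 10 triangles, 5 3-simplices.
rank ∂_0 = 0, rank ∂_1 = 4 ⇒ b_0 = 7 − 0 − 4 = 3; all invariant factors of ∂_1 are 1 so no torsion. So H_0 = Z^3.

H_0 ≅ Z^3.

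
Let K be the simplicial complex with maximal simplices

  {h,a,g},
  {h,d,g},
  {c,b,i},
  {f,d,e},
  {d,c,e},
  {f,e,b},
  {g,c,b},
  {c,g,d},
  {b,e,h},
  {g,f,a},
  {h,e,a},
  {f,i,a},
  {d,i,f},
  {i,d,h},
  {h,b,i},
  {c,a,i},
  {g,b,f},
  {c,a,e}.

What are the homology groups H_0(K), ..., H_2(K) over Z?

Take the total order a < b < c < d < e < f < g < h < i on the vertex set. Then K (dimension 2) consists of the simplices:

  0-simplices (9): a, b, c, d, e, f, g, h, i
  1-simplices (27): ac, ae, af, ag, ah, ai, bc, be, bf, bg, bh, bi, cd, ce, cg, ci, de, df, dg, dh, di, ef, eh, fg, fi, gh, hi
  2-simplices (18): ace, aci, aeh, afg, afi, agh, bcg, bci, bef, beh, bfg, bhi, cde, cdg, def, dfi, dgh, dhi

Hence C_0 ≅ Z^9, C_1 ≅ Z^27, C_2 ≅ Z^18.

Boundary ∂_1: C_1 → C_0 is given by ∂[p,q] = [q] − [p].
The 9×27 boundary matrix has rank 8 and Smith normal form diag(1,1,1,1,1,1,1,1).

Boundary ∂_2: C_2 → C_1 acts by ∂[p,q,r] = [q,r] − [p,r] + [p,q]. For instance
  ∂ace = ce − ae + ac,
  ∂afg = fg − ag + af.
As a 27×18 matrix over Z this has rank 17, with invariant factors (1,1,1,1,1,1,1,1,1,1,1,1,1,1,1,1,1).

Computing H_k = (kernel of ∂_k) / (image of ∂_{k+1}):

  H_0: rank C_0 − rank ∂_1 = 9 − 8 = 1, and the invariant factors of ∂_1 are all 1, so H_0 ≅ Z.
  H_1: rank ker ∂_1 − rank ∂_2 = (27 − 8) − 17 = 2, and the invariant factors of ∂_2 are all 1, so H_1 ≅ Z^2.
  H_2: rank ker ∂_2 − rank ∂_3 = (18 − 17) − 0 = 1, and there is no ∂_3, so H_2 ≅ Z.

As a check, the Euler characteristic is 9 − 27 + 18 = 0, which agrees with 1 − 2 + 1 = 0.

H_0 = Z,  H_1 = Z^2,  H_2 = Z.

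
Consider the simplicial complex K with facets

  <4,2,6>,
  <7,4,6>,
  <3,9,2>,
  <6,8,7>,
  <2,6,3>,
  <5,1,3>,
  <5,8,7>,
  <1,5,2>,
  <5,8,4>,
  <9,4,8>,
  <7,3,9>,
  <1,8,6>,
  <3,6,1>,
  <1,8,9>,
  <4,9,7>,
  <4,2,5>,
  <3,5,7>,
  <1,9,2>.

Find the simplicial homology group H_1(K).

H_1 = Z ⊕ Z/2Z.

Fix the vertex order 1 < 2 < 3 < 4 < 5 < 6 < 7 < 8 < 9 and write every simplex with vertices in increasing order. Then dim K = 2 and the simplices of K are:

  0-simplices (9): [1], [2], [3], [4], [5], [6], [7], [8], [9]
  1-simplices (27): (27 of them)
  2-simplices (18): [1,2,5], [1,2,9], [1,3,5], [1,3,6], [1,6,8], [1,8,9], [2,3,6], [2,3,9], [2,4,5], [2,4,6], [3,5,7], [3,7,9], [4,5,8], [4,6,7], [4,7,9], [4,8,9], [5,7,8], [6,7,8]

Hence C_0 ≅ Z^9, C_1 ≅ Z^27, C_2 ≅ Z^18.

The boundary map ∂_1: C_1 → C_0 is given by ∂[p,q] = [q] − [p].
The 9×27 boundary matrix has rank 8 and Smith normal form diag(1,1,1,1,1,1,1,1).

Boundary ∂_2: C_2 → C_1 sends each 2-simplex [p,q,r] to [q,r] − [p,r] + [p,q]. For instance
  ∂[1,8,9] = [8,9] − [1,9] + [1,8],
  ∂[3,7,9] = [7,9] − [3,9] + [3,7].
The 27×18 boundary matrix has rank 18 and Smith normal form diag(1,1,1,1,1,1,1,1,1,1,1,1,1,1,1,1,1,2).

From H_k ≅ ker(∂_k) / im(∂_{k+1}) we obtain:

  H_1: rank ker ∂_1 − rank ∂_2 = (27 − 8) − 18 = 1, and ∂_2 has invariant factor 2 > 1, so H_1 = Z ⊕ Z/2Z.

(K is a triangulation of the Klein bottle.)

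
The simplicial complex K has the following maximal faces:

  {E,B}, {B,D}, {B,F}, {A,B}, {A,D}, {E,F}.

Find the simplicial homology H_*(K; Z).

We work with the vertex ordering A < B < D < E < F. The simplices of K, each written with vertices in increasing order, are:

  0-simplices (5): A, B, D, E, F
  1-simplices (6): AB, AD, BD, BE, BF, EF

so the chain groups are C_0 ≅ Z^5, C_1 ≅ Z^6.

Boundary ∂_1: C_1 → C_0 sends each edge [p,q] (with p < q) to q − p. For instance
  ∂BD = D − B.
This gives a 5×6 integer matrix of rank 4; reducing to Smith normal form yields diagonal entries (1,1,1,1).

From H_k ≅ ker(∂_k) / im(∂_{k+1}) we obtain:

  H_0: rank C_0 − rank ∂_1 = 5 − 4 = 1, and the invariant factors of ∂_1 are all 1, so H_0 ≅ Z.
  H_1: rank ker ∂_1 − rank ∂_2 = (6 − 4) − 0 = 2, and there is no ∂_2, so H_1 ≅ Z^2.

As a check, the Euler characteristic is 5 − 6 = -1, which agrees with 1 − 2 = -1.

H_0 ≅ Z,  H_1 ≅ Z^2.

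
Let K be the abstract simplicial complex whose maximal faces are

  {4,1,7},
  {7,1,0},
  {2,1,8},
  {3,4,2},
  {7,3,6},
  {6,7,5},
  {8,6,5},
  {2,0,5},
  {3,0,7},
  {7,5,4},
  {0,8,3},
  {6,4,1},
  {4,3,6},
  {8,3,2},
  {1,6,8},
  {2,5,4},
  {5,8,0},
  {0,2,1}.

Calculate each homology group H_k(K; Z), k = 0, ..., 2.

Take the total order 0 < 1 < 2 < 3 < 4 < 5 < 6 < 7 < 8 on the vertex set. Then K (dimension 2) consists of the simplices:

  0-simplices (9): [0], [1], [2], [3], [4], [5], [6], [7], [8]
  1-simplices (27): (27 of them)
  2-simplices (18): [0,1,2], [0,1,7], [0,2,5], [0,3,7], [0,3,8], [0,5,8], [1,2,8], [1,4,6], [1,4,7], [1,6,8], [2,3,4], [2,3,8], [2,4,5], [3,4,6], [3,6,7], [4,5,7], [5,6,7], [5,6,8]

so the chain groups are C_0 ≅ Z^9, C_1 ≅ Z^27, C_2 ≅ Z^18.

The boundary map ∂_1: C_1 → C_0 is given by ∂[p,q] = [q] − [p].
As a 9×27 matrix over Z this has rank 8, with invariant factors (1,1,1,1,1,1,1,1).

∂_2: C_2 → C_1 sends each 2-simplex [p,q,r] to [q,r] − [p,r] + [p,q]. For instance
  ∂[5,6,8] = [6,8] − [5,8] + [5,6],
  ∂[1,4,7] = [4,7] − [1,7] + [1,4].
As a 27×18 matrix over Z this has rank 18, with invariant factors (1,1,1,1,1,1,1,1,1,1,1,1,1,1,1,1,1,2).

Reading off H_k = ker ∂_k / im ∂_{k+1}:

  H_0: rank C_0 − rank ∂_1 = 9 − 8 = 1, and the invariant factors of ∂_1 are all 1, so H_0 ≅ Z.
  H_1: rank ker ∂_1 − rank ∂_2 = (27 − 8) − 18 = 1, and ∂_2 has invariant factor 2 > 1, so H_1 ≅ Z ⊕ Z/2.
  H_2: rank ker ∂_2 − rank ∂_3 = (18 − 18) − 0 = 0, and there is no ∂_3, so H_2 ≅ 0.

As a check, the Euler characteristic is 9 − 27 + 18 = 0, which agrees with 1 − 1 + 0 = 0.

H_0 ≅ Z,  H_1 ≅ Z ⊕ Z/2,  H_2 = 0.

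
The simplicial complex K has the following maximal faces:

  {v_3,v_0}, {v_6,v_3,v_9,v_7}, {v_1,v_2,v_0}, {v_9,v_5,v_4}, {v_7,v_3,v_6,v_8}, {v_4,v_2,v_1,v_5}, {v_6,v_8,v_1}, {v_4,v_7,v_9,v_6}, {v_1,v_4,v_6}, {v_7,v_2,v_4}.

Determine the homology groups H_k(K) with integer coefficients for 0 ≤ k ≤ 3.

H_0 = Z,  H_1 = Z,  H_2 = 0,  H_3 = 0.

Take the total order v_0 < v_1 < v_2 < v_3 < v_4 < v_5 < v_6 < v_7 < v_8 < v_9 on the vertex set. Then K (dimension 3) consists of the simplices:

  0-simplices (10): [v_0], [v_1], [v_2], [v_3], [v_4], [v_5], [v_6], [v_7], [v_8], [v_9]
  1-simplices (25): (25 of them)
  2-simplices (19): (19 of them)
  3-simplices (4): [v_1,v_2,v_4,v_5], [v_3,v_6,v_7,v_8], [v_3,v_6,v_7,v_9], [v_4,v_6,v_7,v_9]

so the chain groups are C_0 ≅ Z^10, C_1 ≅ Z^25, C_2 ≅ Z^19, C_3 ≅ Z^4.

Boundary ∂_1: C_1 → C_0 is given by ∂[p,q] = [q] − [p].
This gives a 10×25 integer matrix of rank 9; reducing to Smith normal form yields diagonal entries (1,1,1,1,1,1,1,1,1).

The boundary map ∂_2: C_2 → C_1 acts by ∂[p,q,r] = [q,r] − [p,r] + [p,q]. For instance
  ∂[v_2,v_4,v_7] = [v_4,v_7] − [v_2,v_7] + [v_2,v_4],
  ∂[v_4,v_5,v_9] = [v_5,v_9] − [v_4,v_9] + [v_4,v_5].
The 25×19 boundary matrix has rank 15 and Smith normal form diag(1,1,1,1,1,1,1,1,1,1,1,1,1,1,1).

∂_3: C_3 → C_2 sends each 3-simplex σ to the alternating sum Σ_i (−1)^i (σ with its i-th vertex removed). For instance
  ∂[v_3,v_6,v_7,v_9] = [v_6,v_7,v_9] − [v_3,v_7,v_9] + [v_3,v_6,v_9] − [v_3,v_6,v_7],
  ∂[v_1,v_2,v_4,v_5] = [v_2,v_4,v_5] − [v_1,v_4,v_5] + [v_1,v_2,v_5] − [v_1,v_2,v_4].
The resulting 19×4 matrix has rank 4, and its Smith normal form has invariant factors (1,1,1,1).

Computing H_k = (kernel of ∂_k) / (image of ∂_{k+1}):

  H_0: rank C_0 − rank ∂_1 = 10 − 9 = 1, and the invariant factors of ∂_1 are all 1, so H_0 = Z.
  H_1: rank ker ∂_1 − rank ∂_2 = (25 − 9) − 15 = 1, and the invariant factors of ∂_2 are all 1, so H_1 = Z.
  H_2: rank ker ∂_2 − rank ∂_3 = (19 − 15) − 4 = 0, and the invariant factors of ∂_3 are all 1, so H_2 = 0.
  H_3: rank ker ∂_3 − rank ∂_4 = (4 − 4) − 0 = 0, and there is no ∂_4, so H_3 = 0.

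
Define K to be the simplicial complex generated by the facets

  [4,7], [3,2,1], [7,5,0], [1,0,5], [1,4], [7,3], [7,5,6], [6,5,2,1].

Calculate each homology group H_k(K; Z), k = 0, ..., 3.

We work with the vertex ordering 0 < 1 < 2 < 3 < 4 < 5 < 6 < 7. The simplices of K, each written with vertices in increasing order, are:

  0-simplices (8): [0], [1], [2], [3], [4], [5], [6], [7]
  1-simplices (16): [0,1], [0,5], [0,7], [1,2], [1,3], [1,4], [1,5], [1,6], [2,3], [2,5], [2,6], [3,7], [4,7], [5,6], [5,7], [6,7]
  2-simplices (8): [0,1,5], [0,5,7], [1,2,3], [1,2,5], [1,2,6], [1,5,6], [2,5,6], [5,6,7]
  3-simplices (1): [1,2,5,6]

so the chain groups are C_0 ≅ Z^8, C_1 ≅ Z^16, C_2 ≅ Z^8, C_3 ≅ Z^1.

Boundary ∂_1: C_1 → C_0 sends each edge [p,q] (with p < q) to q − p.
This gives a 8×16 integer matrix of rank 7; reducing to Smith normal form yields diagonal entries (1,1,1,1,1,1,1).

Boundary ∂_2: C_2 → C_1 maps a triangle to the signed sum of its edges. For instance
  ∂[5,6,7] = [6,7] − [5,7] + [5,6],
  ∂[1,2,6] = [2,6] − [1,6] + [1,2].
The 16×8 boundary matrix has rank 7 and Smith normal form diag(1,1,1,1,1,1,1).

The boundary map ∂_3: C_3 → C_2 sends each 3-simplex σ to the alternating sum Σ_i (−1)^i (σ with its i-th vertex removed). For instance
  ∂[1,2,5,6] = [2,5,6] − [1,5,6] + [1,2,6] − [1,2,5].
The 8×1 boundary matrix has rank 1 and Smith normal form diag(1).

From H_k ≅ ker(∂_k) / im(∂_{k+1}) we obtain:

  H_0: rank C_0 − rank ∂_1 = 8 − 7 = 1, and the invariant factors of ∂_1 are all 1, so H_0 = Z.
  H_1: rank ker ∂_1 − rank ∂_2 = (16 − 7) − 7 = 2, and the invariant factors of ∂_2 are all 1, so H_1 = Z^2.
  H_2: rank ker ∂_2 − rank ∂_3 = (8 − 7) − 1 = 0, and the invariant factors of ∂_3 are all 1, so H_2 = 0.
  H_3: rank ker ∂_3 − rank ∂_4 = (1 − 1) − 0 = 0, and there is no ∂_4, so H_3 = 0.

H_0 ≅ Z,  H_1 ≅ Z^2,  H_2 = 0,  H_3 = 0.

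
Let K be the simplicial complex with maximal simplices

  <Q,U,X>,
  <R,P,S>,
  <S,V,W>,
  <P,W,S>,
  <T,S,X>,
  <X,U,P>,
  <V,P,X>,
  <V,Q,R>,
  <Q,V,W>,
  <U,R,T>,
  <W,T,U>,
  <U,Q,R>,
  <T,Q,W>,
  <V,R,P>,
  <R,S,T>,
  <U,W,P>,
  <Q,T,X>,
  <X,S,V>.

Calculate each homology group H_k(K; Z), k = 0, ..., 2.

Order the vertices as P < Q < R < S < T < U < V < W < X. Listing each simplex with vertices in this order, K has dimension 2 with simplices:

  0-simplices (9): P, Q, R, S, T, U, V, W, X
  1-simplices (27): PR, PS, PU, PV, PW, PX, QR, QT, QU, QV, QW, QX, RS, RT, RU, RV, ST, SV, SW, SX, TU, TW, TX, UW, UX, VW, VX
  2-simplices (18): PRS, PRV, PSW, PUW, PUX, PVX, QRU, QRV, QTW, QTX, QUX, QVW, RST, RTU, STX, SVW, SVX, TUW

Hence C_0 ≅ Z^9, C_1 ≅ Z^27, C_2 ≅ Z^18.

The boundary map ∂_1: C_1 → C_0 maps an edge to its endpoints' difference, ∂[p,q] = q − p.
This gives a 9×27 integer matrix of rank 8; reducing to Smith normal form yields diagonal entries (1,1,1,1,1,1,1,1).

Boundary ∂_2: C_2 → C_1 acts by ∂[p,q,r] = [q,r] − [p,r] + [p,q]. For instance
  ∂QTW = TW − QW + QT,
  ∂STX = TX − SX + ST.
The 27×18 boundary matrix has rank 18 and Smith normal form diag(1,1,1,1,1,1,1,1,1,1,1,1,1,1,1,1,1,2).

From H_k ≅ ker(∂_k) / im(∂_{k+1}) we obtain:

  H_0: rank C_0 − rank ∂_1 = 9 − 8 = 1, and the invariant factors of ∂_1 are all 1, so H_0 = Z.
  H_1: rank ker ∂_1 − rank ∂_2 = (27 − 8) − 18 = 1, and ∂_2 has invariant factor 2 > 1, so H_1 = Z ⊕ Z/2Z.
  H_2: rank ker ∂_2 − rank ∂_3 = (18 − 18) − 0 = 0, and there is no ∂_3, so H_2 = 0.

As a check, the Euler characteristic is 9 − 27 + 18 = 0, which agrees with 1 − 1 + 0 = 0.

H_0 = Z,  H_1 = Z ⊕ Z/2Z,  H_2 = 0.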